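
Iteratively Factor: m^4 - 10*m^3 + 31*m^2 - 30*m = (m - 2)*(m^3 - 8*m^2 + 15*m) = m*(m - 2)*(m^2 - 8*m + 15) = m*(m - 5)*(m - 2)*(m - 3)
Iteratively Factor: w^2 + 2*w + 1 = (w + 1)*(w + 1)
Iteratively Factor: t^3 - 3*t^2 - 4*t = (t)*(t^2 - 3*t - 4) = t*(t + 1)*(t - 4)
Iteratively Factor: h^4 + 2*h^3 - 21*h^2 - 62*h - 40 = (h + 4)*(h^3 - 2*h^2 - 13*h - 10) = (h + 2)*(h + 4)*(h^2 - 4*h - 5) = (h - 5)*(h + 2)*(h + 4)*(h + 1)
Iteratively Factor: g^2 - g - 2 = (g - 2)*(g + 1)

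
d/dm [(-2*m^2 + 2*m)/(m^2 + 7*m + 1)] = 2*(-8*m^2 - 2*m + 1)/(m^4 + 14*m^3 + 51*m^2 + 14*m + 1)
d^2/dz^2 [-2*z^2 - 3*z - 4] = -4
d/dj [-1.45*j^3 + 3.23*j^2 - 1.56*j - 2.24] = -4.35*j^2 + 6.46*j - 1.56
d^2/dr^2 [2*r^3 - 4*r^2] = 12*r - 8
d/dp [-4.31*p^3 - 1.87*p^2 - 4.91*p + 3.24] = -12.93*p^2 - 3.74*p - 4.91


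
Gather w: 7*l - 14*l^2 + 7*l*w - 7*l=-14*l^2 + 7*l*w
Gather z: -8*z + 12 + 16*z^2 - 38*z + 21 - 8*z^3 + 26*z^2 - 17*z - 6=-8*z^3 + 42*z^2 - 63*z + 27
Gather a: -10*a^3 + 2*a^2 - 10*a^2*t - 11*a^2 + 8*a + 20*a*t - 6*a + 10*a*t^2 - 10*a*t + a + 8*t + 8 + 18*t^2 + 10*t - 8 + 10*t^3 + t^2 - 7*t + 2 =-10*a^3 + a^2*(-10*t - 9) + a*(10*t^2 + 10*t + 3) + 10*t^3 + 19*t^2 + 11*t + 2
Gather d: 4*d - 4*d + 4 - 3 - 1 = 0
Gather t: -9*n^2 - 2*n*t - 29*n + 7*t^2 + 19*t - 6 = -9*n^2 - 29*n + 7*t^2 + t*(19 - 2*n) - 6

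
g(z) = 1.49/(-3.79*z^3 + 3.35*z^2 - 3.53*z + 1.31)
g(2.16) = -0.05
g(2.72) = -0.02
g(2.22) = -0.05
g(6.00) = -0.00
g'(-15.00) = 0.00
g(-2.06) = 0.03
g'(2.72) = 0.03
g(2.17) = -0.05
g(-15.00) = 0.00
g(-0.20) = 0.68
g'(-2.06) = 0.03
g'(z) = 1.49*(11.37*z^2 - 6.7*z + 3.53)/(-3.79*z^3 + 3.35*z^2 - 3.53*z + 1.31)^2 = (16.9413*z^2 - 9.983*z + 5.2597)/(3.79*z^3 - 3.35*z^2 + 3.53*z - 1.31)^2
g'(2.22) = 0.07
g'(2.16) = 0.08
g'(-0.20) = 1.67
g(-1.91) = 0.03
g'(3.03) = 0.02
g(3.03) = -0.02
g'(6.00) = 0.00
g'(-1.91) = 0.04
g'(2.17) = 0.07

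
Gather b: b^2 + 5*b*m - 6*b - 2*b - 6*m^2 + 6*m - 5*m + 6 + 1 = b^2 + b*(5*m - 8) - 6*m^2 + m + 7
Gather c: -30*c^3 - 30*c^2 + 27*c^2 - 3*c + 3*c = -30*c^3 - 3*c^2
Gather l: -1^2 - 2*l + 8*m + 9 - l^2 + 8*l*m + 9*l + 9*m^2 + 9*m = -l^2 + l*(8*m + 7) + 9*m^2 + 17*m + 8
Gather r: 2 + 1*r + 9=r + 11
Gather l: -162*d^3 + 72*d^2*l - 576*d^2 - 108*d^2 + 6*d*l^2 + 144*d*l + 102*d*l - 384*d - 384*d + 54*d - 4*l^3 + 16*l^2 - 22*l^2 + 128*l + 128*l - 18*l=-162*d^3 - 684*d^2 - 714*d - 4*l^3 + l^2*(6*d - 6) + l*(72*d^2 + 246*d + 238)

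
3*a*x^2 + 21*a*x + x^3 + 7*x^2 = x*(3*a + x)*(x + 7)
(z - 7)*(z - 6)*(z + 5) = z^3 - 8*z^2 - 23*z + 210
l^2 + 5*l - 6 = (l - 1)*(l + 6)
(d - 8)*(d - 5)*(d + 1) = d^3 - 12*d^2 + 27*d + 40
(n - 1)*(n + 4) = n^2 + 3*n - 4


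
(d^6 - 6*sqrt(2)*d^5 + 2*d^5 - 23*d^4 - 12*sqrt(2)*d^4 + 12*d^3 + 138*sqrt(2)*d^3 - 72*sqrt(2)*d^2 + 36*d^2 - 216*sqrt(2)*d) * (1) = d^6 - 6*sqrt(2)*d^5 + 2*d^5 - 23*d^4 - 12*sqrt(2)*d^4 + 12*d^3 + 138*sqrt(2)*d^3 - 72*sqrt(2)*d^2 + 36*d^2 - 216*sqrt(2)*d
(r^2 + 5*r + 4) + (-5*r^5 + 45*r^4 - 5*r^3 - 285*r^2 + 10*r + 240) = -5*r^5 + 45*r^4 - 5*r^3 - 284*r^2 + 15*r + 244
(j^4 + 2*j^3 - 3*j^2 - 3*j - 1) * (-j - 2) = -j^5 - 4*j^4 - j^3 + 9*j^2 + 7*j + 2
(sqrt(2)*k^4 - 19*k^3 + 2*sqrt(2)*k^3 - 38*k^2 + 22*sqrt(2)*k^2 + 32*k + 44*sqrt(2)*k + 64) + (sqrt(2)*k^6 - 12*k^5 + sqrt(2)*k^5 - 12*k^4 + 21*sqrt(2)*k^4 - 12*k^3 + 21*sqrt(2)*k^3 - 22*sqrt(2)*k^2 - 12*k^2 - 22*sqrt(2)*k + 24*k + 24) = sqrt(2)*k^6 - 12*k^5 + sqrt(2)*k^5 - 12*k^4 + 22*sqrt(2)*k^4 - 31*k^3 + 23*sqrt(2)*k^3 - 50*k^2 + 22*sqrt(2)*k + 56*k + 88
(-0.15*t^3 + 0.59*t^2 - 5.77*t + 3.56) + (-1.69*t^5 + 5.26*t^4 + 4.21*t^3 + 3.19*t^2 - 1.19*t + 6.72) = -1.69*t^5 + 5.26*t^4 + 4.06*t^3 + 3.78*t^2 - 6.96*t + 10.28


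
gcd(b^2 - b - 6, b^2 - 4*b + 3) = b - 3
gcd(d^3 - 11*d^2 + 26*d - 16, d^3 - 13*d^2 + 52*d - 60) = d - 2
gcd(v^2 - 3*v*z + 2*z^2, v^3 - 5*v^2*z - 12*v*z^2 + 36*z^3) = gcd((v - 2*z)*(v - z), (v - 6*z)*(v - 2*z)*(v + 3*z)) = -v + 2*z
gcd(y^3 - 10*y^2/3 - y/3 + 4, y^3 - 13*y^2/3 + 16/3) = y^2 - y/3 - 4/3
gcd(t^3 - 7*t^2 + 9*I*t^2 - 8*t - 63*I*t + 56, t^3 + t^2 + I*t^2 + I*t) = t + I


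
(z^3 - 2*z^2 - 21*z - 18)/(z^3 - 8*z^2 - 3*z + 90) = (z + 1)/(z - 5)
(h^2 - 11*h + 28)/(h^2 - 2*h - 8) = (h - 7)/(h + 2)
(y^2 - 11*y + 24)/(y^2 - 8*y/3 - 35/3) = 3*(-y^2 + 11*y - 24)/(-3*y^2 + 8*y + 35)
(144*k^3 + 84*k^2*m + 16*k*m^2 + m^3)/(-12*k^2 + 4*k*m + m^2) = (-24*k^2 - 10*k*m - m^2)/(2*k - m)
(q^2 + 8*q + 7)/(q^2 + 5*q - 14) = (q + 1)/(q - 2)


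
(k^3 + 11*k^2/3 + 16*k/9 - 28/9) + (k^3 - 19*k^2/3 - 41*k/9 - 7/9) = 2*k^3 - 8*k^2/3 - 25*k/9 - 35/9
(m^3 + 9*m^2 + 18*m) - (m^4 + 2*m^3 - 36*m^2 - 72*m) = -m^4 - m^3 + 45*m^2 + 90*m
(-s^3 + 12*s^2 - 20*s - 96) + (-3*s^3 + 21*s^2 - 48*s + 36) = -4*s^3 + 33*s^2 - 68*s - 60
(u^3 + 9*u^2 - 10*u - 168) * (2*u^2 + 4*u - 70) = 2*u^5 + 22*u^4 - 54*u^3 - 1006*u^2 + 28*u + 11760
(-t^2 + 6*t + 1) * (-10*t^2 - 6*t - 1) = 10*t^4 - 54*t^3 - 45*t^2 - 12*t - 1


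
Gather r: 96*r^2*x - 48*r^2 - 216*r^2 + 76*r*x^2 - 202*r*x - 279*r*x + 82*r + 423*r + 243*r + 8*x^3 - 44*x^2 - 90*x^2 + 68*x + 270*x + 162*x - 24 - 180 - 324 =r^2*(96*x - 264) + r*(76*x^2 - 481*x + 748) + 8*x^3 - 134*x^2 + 500*x - 528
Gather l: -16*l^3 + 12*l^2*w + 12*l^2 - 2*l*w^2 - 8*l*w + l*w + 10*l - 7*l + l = -16*l^3 + l^2*(12*w + 12) + l*(-2*w^2 - 7*w + 4)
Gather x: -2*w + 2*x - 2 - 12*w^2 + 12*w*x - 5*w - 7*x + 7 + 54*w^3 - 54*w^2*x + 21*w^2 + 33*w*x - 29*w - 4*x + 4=54*w^3 + 9*w^2 - 36*w + x*(-54*w^2 + 45*w - 9) + 9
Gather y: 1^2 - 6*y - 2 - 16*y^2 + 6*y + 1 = -16*y^2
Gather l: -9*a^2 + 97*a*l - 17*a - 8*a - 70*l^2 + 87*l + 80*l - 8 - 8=-9*a^2 - 25*a - 70*l^2 + l*(97*a + 167) - 16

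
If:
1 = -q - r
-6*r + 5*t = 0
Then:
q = -5*t/6 - 1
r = 5*t/6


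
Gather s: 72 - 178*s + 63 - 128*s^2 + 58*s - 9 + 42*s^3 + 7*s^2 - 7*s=42*s^3 - 121*s^2 - 127*s + 126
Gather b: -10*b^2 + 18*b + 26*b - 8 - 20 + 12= -10*b^2 + 44*b - 16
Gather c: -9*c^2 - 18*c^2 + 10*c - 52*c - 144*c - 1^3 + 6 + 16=-27*c^2 - 186*c + 21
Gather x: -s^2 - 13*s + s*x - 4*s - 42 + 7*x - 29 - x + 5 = -s^2 - 17*s + x*(s + 6) - 66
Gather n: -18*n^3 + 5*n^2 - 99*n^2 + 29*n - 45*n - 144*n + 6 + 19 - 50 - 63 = -18*n^3 - 94*n^2 - 160*n - 88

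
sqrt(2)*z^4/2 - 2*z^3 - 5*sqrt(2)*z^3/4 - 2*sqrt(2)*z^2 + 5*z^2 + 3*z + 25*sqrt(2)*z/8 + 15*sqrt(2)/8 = (z - 3)*(z + 1/2)*(z - 5*sqrt(2)/2)*(sqrt(2)*z/2 + 1/2)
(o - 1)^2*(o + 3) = o^3 + o^2 - 5*o + 3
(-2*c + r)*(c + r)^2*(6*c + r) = -12*c^4 - 20*c^3*r - 3*c^2*r^2 + 6*c*r^3 + r^4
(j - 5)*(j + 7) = j^2 + 2*j - 35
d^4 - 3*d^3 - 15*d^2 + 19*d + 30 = (d - 5)*(d - 2)*(d + 1)*(d + 3)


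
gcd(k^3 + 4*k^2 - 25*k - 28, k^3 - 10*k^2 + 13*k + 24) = k + 1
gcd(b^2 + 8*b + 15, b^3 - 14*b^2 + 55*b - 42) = 1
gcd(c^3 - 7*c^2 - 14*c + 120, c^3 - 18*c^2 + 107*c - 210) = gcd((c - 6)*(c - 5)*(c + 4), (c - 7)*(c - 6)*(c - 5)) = c^2 - 11*c + 30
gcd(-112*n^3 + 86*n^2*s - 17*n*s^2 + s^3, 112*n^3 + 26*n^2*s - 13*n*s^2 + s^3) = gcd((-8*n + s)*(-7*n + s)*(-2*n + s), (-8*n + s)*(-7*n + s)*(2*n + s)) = 56*n^2 - 15*n*s + s^2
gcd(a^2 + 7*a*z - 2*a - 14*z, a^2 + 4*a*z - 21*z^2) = a + 7*z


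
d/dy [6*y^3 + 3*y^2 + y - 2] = 18*y^2 + 6*y + 1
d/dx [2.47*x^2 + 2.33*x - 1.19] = 4.94*x + 2.33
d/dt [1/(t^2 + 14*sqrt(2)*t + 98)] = 2*(-t - 7*sqrt(2))/(t^2 + 14*sqrt(2)*t + 98)^2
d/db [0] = 0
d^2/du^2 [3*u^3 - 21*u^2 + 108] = 18*u - 42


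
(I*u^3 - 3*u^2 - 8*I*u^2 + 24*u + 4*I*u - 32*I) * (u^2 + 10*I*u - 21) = I*u^5 - 13*u^4 - 8*I*u^4 + 104*u^3 - 47*I*u^3 + 23*u^2 + 376*I*u^2 - 184*u - 84*I*u + 672*I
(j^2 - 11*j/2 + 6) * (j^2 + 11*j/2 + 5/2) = j^4 - 87*j^2/4 + 77*j/4 + 15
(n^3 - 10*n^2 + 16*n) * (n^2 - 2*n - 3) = n^5 - 12*n^4 + 33*n^3 - 2*n^2 - 48*n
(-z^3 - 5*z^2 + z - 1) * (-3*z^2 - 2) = 3*z^5 + 15*z^4 - z^3 + 13*z^2 - 2*z + 2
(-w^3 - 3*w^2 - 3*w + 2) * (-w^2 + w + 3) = w^5 + 2*w^4 - 3*w^3 - 14*w^2 - 7*w + 6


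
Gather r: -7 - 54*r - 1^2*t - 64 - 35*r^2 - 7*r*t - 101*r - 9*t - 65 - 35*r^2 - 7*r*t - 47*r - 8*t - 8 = -70*r^2 + r*(-14*t - 202) - 18*t - 144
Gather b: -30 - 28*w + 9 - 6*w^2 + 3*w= -6*w^2 - 25*w - 21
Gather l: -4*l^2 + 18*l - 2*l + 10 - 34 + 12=-4*l^2 + 16*l - 12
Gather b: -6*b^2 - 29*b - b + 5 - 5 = -6*b^2 - 30*b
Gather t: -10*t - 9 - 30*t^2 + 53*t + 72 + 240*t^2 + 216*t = 210*t^2 + 259*t + 63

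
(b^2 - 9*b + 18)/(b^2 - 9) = (b - 6)/(b + 3)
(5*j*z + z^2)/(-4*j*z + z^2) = (5*j + z)/(-4*j + z)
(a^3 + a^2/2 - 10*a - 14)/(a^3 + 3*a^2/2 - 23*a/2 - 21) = (a + 2)/(a + 3)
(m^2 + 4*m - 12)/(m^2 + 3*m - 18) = (m - 2)/(m - 3)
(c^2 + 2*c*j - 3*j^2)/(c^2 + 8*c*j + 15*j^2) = (c - j)/(c + 5*j)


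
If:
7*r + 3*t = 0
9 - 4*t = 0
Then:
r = -27/28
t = 9/4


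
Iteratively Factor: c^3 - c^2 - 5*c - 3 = (c + 1)*(c^2 - 2*c - 3) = (c + 1)^2*(c - 3)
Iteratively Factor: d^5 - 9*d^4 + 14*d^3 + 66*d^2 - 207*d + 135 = (d - 3)*(d^4 - 6*d^3 - 4*d^2 + 54*d - 45) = (d - 3)*(d - 1)*(d^3 - 5*d^2 - 9*d + 45) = (d - 3)^2*(d - 1)*(d^2 - 2*d - 15) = (d - 3)^2*(d - 1)*(d + 3)*(d - 5)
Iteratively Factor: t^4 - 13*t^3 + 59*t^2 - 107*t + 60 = (t - 4)*(t^3 - 9*t^2 + 23*t - 15) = (t - 4)*(t - 1)*(t^2 - 8*t + 15) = (t - 4)*(t - 3)*(t - 1)*(t - 5)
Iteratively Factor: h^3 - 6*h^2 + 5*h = (h - 1)*(h^2 - 5*h) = (h - 5)*(h - 1)*(h)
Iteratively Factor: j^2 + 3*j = (j)*(j + 3)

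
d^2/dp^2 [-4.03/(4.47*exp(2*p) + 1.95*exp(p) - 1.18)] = (-4.03*(8.94*exp(p) + 1.95)*(17.88*exp(p) + 3.9)*exp(p) + (72.0564*exp(p) + 7.8585)*(4.47*exp(2*p) + 1.95*exp(p) - 1.18))*exp(p)/(4.47*exp(2*p) + 1.95*exp(p) - 1.18)^3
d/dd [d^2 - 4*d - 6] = 2*d - 4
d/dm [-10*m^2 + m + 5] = 1 - 20*m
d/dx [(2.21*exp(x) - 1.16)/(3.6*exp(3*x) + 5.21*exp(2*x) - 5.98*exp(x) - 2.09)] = (-15.912*exp(3*x) + 1.0139*exp(2*x) + 12.0872*exp(x) - 11.5557)*exp(x)/(12.96*exp(6*x) + 37.512*exp(5*x) - 15.9119*exp(4*x) - 77.3596*exp(3*x) + 13.9826*exp(2*x) + 24.9964*exp(x) + 4.3681)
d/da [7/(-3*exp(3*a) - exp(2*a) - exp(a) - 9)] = (63*exp(2*a) + 14*exp(a) + 7)*exp(a)/(3*exp(3*a) + exp(2*a) + exp(a) + 9)^2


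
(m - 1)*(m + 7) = m^2 + 6*m - 7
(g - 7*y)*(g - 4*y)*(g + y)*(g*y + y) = g^4*y - 10*g^3*y^2 + g^3*y + 17*g^2*y^3 - 10*g^2*y^2 + 28*g*y^4 + 17*g*y^3 + 28*y^4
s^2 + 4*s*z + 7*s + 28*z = (s + 7)*(s + 4*z)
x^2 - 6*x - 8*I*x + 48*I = (x - 6)*(x - 8*I)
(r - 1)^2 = r^2 - 2*r + 1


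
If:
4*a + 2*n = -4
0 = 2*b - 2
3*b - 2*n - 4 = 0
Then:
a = -3/4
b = 1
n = -1/2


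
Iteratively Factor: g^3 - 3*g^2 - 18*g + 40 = (g - 5)*(g^2 + 2*g - 8) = (g - 5)*(g - 2)*(g + 4)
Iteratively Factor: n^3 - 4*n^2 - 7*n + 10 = (n - 1)*(n^2 - 3*n - 10) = (n - 5)*(n - 1)*(n + 2)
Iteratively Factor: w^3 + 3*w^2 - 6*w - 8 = (w + 4)*(w^2 - w - 2) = (w + 1)*(w + 4)*(w - 2)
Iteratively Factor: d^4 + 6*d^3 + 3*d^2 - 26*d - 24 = (d + 4)*(d^3 + 2*d^2 - 5*d - 6) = (d - 2)*(d + 4)*(d^2 + 4*d + 3) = (d - 2)*(d + 1)*(d + 4)*(d + 3)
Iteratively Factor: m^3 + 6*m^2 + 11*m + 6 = (m + 1)*(m^2 + 5*m + 6) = (m + 1)*(m + 3)*(m + 2)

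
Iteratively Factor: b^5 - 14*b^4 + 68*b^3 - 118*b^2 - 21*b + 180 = (b - 3)*(b^4 - 11*b^3 + 35*b^2 - 13*b - 60) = (b - 5)*(b - 3)*(b^3 - 6*b^2 + 5*b + 12) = (b - 5)*(b - 3)^2*(b^2 - 3*b - 4) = (b - 5)*(b - 4)*(b - 3)^2*(b + 1)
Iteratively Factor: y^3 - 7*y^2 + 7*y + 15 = (y + 1)*(y^2 - 8*y + 15) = (y - 5)*(y + 1)*(y - 3)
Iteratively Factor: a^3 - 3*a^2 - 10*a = (a - 5)*(a^2 + 2*a) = (a - 5)*(a + 2)*(a)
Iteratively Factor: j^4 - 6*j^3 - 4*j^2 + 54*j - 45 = (j - 1)*(j^3 - 5*j^2 - 9*j + 45) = (j - 1)*(j + 3)*(j^2 - 8*j + 15) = (j - 3)*(j - 1)*(j + 3)*(j - 5)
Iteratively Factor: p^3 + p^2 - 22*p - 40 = (p + 4)*(p^2 - 3*p - 10) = (p + 2)*(p + 4)*(p - 5)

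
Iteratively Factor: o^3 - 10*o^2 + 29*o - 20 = (o - 1)*(o^2 - 9*o + 20) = (o - 5)*(o - 1)*(o - 4)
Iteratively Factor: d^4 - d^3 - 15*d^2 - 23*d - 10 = (d + 2)*(d^3 - 3*d^2 - 9*d - 5) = (d - 5)*(d + 2)*(d^2 + 2*d + 1) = (d - 5)*(d + 1)*(d + 2)*(d + 1)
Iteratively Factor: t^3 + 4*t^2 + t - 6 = (t - 1)*(t^2 + 5*t + 6) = (t - 1)*(t + 3)*(t + 2)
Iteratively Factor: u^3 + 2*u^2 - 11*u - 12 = (u - 3)*(u^2 + 5*u + 4) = (u - 3)*(u + 1)*(u + 4)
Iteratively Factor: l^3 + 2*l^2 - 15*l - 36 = (l + 3)*(l^2 - l - 12) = (l - 4)*(l + 3)*(l + 3)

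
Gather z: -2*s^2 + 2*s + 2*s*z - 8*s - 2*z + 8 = -2*s^2 - 6*s + z*(2*s - 2) + 8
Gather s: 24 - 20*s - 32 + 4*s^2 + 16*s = 4*s^2 - 4*s - 8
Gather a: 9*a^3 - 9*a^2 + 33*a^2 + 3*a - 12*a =9*a^3 + 24*a^2 - 9*a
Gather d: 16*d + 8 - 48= 16*d - 40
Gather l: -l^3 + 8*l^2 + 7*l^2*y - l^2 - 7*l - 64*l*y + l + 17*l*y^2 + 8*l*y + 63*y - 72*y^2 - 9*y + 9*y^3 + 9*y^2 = -l^3 + l^2*(7*y + 7) + l*(17*y^2 - 56*y - 6) + 9*y^3 - 63*y^2 + 54*y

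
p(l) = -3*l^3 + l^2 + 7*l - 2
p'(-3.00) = -80.00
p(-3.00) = 67.00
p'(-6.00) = -329.00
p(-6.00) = 640.00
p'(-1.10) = -6.09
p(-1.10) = -4.50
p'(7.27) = -454.14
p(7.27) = -1050.98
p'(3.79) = -114.70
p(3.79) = -124.43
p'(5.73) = -277.04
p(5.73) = -493.45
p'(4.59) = -173.43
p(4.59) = -238.91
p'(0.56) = 5.30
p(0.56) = 1.71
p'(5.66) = -270.00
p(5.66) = -474.31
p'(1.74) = -16.77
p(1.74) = -2.60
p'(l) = -9*l^2 + 2*l + 7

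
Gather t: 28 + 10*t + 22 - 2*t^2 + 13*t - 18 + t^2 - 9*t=-t^2 + 14*t + 32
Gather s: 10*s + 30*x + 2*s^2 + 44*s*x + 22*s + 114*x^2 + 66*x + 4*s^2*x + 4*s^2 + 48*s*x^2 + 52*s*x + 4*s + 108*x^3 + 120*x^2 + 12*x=s^2*(4*x + 6) + s*(48*x^2 + 96*x + 36) + 108*x^3 + 234*x^2 + 108*x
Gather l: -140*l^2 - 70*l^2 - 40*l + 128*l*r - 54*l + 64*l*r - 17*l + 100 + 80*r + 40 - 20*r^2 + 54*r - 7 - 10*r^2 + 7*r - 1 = -210*l^2 + l*(192*r - 111) - 30*r^2 + 141*r + 132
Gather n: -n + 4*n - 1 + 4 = 3*n + 3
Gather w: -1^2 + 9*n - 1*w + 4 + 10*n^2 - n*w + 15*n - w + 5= 10*n^2 + 24*n + w*(-n - 2) + 8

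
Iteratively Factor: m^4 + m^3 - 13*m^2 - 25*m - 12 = (m + 1)*(m^3 - 13*m - 12) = (m + 1)^2*(m^2 - m - 12) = (m - 4)*(m + 1)^2*(m + 3)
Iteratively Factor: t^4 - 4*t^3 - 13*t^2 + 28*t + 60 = (t + 2)*(t^3 - 6*t^2 - t + 30) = (t - 5)*(t + 2)*(t^2 - t - 6) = (t - 5)*(t - 3)*(t + 2)*(t + 2)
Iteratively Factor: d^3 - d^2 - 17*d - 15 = (d - 5)*(d^2 + 4*d + 3) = (d - 5)*(d + 3)*(d + 1)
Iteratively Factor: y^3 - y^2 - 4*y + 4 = (y - 2)*(y^2 + y - 2) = (y - 2)*(y + 2)*(y - 1)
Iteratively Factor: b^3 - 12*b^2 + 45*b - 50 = (b - 2)*(b^2 - 10*b + 25) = (b - 5)*(b - 2)*(b - 5)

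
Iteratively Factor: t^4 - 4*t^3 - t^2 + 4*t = (t)*(t^3 - 4*t^2 - t + 4) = t*(t + 1)*(t^2 - 5*t + 4) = t*(t - 4)*(t + 1)*(t - 1)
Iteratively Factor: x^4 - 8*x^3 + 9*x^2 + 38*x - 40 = (x - 5)*(x^3 - 3*x^2 - 6*x + 8) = (x - 5)*(x - 4)*(x^2 + x - 2) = (x - 5)*(x - 4)*(x + 2)*(x - 1)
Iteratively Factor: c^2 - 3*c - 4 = (c + 1)*(c - 4)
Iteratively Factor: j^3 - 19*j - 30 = (j + 2)*(j^2 - 2*j - 15) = (j + 2)*(j + 3)*(j - 5)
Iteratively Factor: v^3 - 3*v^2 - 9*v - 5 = (v + 1)*(v^2 - 4*v - 5) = (v + 1)^2*(v - 5)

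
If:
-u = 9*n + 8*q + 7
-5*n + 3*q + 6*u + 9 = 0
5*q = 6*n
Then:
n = -33/113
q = -198/565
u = -886/565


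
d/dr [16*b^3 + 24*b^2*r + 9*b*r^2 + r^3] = 24*b^2 + 18*b*r + 3*r^2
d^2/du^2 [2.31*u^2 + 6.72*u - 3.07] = 4.62000000000000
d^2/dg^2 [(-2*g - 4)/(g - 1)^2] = 4*(-g - 8)/(g - 1)^4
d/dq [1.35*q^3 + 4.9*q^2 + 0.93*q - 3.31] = 4.05*q^2 + 9.8*q + 0.93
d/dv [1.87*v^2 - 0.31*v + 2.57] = 3.74*v - 0.31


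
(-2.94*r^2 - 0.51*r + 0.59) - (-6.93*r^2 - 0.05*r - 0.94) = 3.99*r^2 - 0.46*r + 1.53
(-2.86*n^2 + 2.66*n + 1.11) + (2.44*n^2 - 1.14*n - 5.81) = -0.42*n^2 + 1.52*n - 4.7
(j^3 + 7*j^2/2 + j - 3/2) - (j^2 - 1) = j^3 + 5*j^2/2 + j - 1/2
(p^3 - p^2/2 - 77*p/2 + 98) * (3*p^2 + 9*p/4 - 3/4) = 3*p^5 + 3*p^4/4 - 939*p^3/8 + 831*p^2/4 + 1995*p/8 - 147/2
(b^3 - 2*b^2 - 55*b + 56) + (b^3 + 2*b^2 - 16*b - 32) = 2*b^3 - 71*b + 24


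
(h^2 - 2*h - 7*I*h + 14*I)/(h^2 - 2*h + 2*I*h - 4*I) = (h - 7*I)/(h + 2*I)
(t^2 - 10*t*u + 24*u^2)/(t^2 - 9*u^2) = (t^2 - 10*t*u + 24*u^2)/(t^2 - 9*u^2)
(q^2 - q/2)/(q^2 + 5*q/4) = 2*(2*q - 1)/(4*q + 5)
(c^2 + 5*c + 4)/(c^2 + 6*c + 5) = (c + 4)/(c + 5)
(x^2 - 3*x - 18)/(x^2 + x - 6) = (x - 6)/(x - 2)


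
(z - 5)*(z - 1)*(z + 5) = z^3 - z^2 - 25*z + 25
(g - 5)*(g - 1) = g^2 - 6*g + 5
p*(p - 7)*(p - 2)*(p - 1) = p^4 - 10*p^3 + 23*p^2 - 14*p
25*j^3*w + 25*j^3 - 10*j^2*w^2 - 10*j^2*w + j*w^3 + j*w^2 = (-5*j + w)^2*(j*w + j)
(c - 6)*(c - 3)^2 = c^3 - 12*c^2 + 45*c - 54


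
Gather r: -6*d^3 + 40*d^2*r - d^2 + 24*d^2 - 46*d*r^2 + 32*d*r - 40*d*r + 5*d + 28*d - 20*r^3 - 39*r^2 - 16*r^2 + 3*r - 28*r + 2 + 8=-6*d^3 + 23*d^2 + 33*d - 20*r^3 + r^2*(-46*d - 55) + r*(40*d^2 - 8*d - 25) + 10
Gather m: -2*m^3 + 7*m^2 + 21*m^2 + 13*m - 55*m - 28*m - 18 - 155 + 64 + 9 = -2*m^3 + 28*m^2 - 70*m - 100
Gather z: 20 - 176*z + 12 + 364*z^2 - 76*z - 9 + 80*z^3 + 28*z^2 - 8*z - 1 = 80*z^3 + 392*z^2 - 260*z + 22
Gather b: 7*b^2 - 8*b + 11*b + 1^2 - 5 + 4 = 7*b^2 + 3*b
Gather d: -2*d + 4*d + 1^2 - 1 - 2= 2*d - 2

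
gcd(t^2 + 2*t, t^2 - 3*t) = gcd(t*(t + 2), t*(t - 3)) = t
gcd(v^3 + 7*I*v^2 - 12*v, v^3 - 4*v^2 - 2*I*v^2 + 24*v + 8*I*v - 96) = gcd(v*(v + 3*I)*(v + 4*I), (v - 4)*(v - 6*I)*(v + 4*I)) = v + 4*I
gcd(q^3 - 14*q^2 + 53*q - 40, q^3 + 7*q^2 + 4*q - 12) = q - 1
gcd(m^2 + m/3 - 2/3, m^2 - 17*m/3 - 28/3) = 1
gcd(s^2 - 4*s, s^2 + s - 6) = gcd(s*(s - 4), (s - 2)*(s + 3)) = 1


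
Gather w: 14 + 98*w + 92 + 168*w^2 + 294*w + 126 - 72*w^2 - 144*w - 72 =96*w^2 + 248*w + 160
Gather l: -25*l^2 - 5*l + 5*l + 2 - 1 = 1 - 25*l^2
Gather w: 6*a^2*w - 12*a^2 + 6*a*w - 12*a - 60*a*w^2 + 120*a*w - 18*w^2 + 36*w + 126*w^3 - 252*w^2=-12*a^2 - 12*a + 126*w^3 + w^2*(-60*a - 270) + w*(6*a^2 + 126*a + 36)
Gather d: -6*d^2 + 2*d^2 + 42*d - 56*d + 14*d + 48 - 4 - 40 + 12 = 16 - 4*d^2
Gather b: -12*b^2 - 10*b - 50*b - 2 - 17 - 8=-12*b^2 - 60*b - 27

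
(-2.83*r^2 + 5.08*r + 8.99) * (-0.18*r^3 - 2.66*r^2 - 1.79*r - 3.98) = 0.5094*r^5 + 6.6134*r^4 - 10.0653*r^3 - 21.7432*r^2 - 36.3105*r - 35.7802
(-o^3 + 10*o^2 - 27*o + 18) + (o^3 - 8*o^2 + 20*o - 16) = 2*o^2 - 7*o + 2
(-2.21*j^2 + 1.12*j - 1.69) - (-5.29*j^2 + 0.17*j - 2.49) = 3.08*j^2 + 0.95*j + 0.8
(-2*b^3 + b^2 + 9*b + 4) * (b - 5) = -2*b^4 + 11*b^3 + 4*b^2 - 41*b - 20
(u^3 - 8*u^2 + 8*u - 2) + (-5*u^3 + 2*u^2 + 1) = -4*u^3 - 6*u^2 + 8*u - 1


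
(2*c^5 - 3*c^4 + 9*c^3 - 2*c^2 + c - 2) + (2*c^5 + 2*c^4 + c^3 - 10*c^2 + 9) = 4*c^5 - c^4 + 10*c^3 - 12*c^2 + c + 7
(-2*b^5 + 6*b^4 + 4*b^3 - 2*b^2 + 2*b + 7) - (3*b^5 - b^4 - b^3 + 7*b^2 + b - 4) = -5*b^5 + 7*b^4 + 5*b^3 - 9*b^2 + b + 11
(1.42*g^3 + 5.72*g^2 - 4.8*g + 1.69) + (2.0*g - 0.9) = 1.42*g^3 + 5.72*g^2 - 2.8*g + 0.79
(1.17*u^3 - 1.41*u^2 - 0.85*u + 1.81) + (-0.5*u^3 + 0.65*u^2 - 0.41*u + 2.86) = 0.67*u^3 - 0.76*u^2 - 1.26*u + 4.67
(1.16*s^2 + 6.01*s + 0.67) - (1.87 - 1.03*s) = 1.16*s^2 + 7.04*s - 1.2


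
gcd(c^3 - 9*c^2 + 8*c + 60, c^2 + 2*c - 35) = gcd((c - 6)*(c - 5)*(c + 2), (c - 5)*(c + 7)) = c - 5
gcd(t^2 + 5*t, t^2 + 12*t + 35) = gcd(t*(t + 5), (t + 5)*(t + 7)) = t + 5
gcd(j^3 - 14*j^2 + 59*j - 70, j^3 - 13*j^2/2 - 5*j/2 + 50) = j - 5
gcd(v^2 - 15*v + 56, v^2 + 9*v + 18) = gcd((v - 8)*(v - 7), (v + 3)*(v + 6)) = 1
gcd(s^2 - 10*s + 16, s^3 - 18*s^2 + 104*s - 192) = s - 8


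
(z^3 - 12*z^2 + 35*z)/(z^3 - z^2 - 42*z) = (z - 5)/(z + 6)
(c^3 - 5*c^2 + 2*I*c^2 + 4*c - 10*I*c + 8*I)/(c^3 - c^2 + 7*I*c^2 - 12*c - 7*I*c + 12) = (c^2 + 2*c*(-2 + I) - 8*I)/(c^2 + 7*I*c - 12)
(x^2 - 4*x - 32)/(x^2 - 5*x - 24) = (x + 4)/(x + 3)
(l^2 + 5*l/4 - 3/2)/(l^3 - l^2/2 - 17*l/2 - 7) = (4*l - 3)/(2*(2*l^2 - 5*l - 7))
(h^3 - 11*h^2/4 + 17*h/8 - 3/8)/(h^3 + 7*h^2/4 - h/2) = (2*h^2 - 5*h + 3)/(2*h*(h + 2))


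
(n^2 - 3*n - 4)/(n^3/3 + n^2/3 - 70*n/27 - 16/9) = 27*(n^2 - 3*n - 4)/(9*n^3 + 9*n^2 - 70*n - 48)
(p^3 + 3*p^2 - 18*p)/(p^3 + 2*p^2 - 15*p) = (p + 6)/(p + 5)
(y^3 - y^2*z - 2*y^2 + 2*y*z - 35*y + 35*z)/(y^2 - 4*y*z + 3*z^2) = (y^2 - 2*y - 35)/(y - 3*z)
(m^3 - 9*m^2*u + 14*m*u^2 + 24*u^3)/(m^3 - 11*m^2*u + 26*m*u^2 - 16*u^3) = (m^3 - 9*m^2*u + 14*m*u^2 + 24*u^3)/(m^3 - 11*m^2*u + 26*m*u^2 - 16*u^3)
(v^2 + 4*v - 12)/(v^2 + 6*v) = (v - 2)/v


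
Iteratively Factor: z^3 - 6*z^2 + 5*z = (z)*(z^2 - 6*z + 5) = z*(z - 5)*(z - 1)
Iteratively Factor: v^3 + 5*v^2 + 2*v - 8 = (v - 1)*(v^2 + 6*v + 8) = (v - 1)*(v + 2)*(v + 4)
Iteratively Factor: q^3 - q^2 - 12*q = (q)*(q^2 - q - 12) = q*(q + 3)*(q - 4)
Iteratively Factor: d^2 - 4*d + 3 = (d - 1)*(d - 3)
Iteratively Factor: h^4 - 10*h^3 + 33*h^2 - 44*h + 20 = (h - 2)*(h^3 - 8*h^2 + 17*h - 10) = (h - 2)*(h - 1)*(h^2 - 7*h + 10) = (h - 5)*(h - 2)*(h - 1)*(h - 2)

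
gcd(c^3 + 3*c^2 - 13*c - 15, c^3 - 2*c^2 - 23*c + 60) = c^2 + 2*c - 15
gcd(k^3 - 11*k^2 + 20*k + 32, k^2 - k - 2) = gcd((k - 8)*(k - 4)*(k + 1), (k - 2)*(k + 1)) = k + 1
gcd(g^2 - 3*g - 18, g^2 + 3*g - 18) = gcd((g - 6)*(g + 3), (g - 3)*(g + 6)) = 1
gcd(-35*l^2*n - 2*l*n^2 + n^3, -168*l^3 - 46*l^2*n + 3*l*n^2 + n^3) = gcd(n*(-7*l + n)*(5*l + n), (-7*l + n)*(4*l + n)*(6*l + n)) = 7*l - n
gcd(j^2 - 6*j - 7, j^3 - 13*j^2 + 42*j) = j - 7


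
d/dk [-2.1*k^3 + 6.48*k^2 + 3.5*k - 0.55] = -6.3*k^2 + 12.96*k + 3.5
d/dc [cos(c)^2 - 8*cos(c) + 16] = 2*(4 - cos(c))*sin(c)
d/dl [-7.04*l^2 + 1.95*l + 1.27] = 1.95 - 14.08*l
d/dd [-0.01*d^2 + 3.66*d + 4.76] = 3.66 - 0.02*d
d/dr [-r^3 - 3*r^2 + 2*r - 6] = -3*r^2 - 6*r + 2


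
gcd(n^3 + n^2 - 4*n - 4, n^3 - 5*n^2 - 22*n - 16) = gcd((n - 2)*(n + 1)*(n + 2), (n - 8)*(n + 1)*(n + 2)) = n^2 + 3*n + 2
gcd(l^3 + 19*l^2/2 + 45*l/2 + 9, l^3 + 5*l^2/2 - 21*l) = l + 6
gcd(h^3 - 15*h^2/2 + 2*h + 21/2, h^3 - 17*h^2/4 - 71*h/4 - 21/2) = h - 7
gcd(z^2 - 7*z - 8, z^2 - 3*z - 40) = z - 8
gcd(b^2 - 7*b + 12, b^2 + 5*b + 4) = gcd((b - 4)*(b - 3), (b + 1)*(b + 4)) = 1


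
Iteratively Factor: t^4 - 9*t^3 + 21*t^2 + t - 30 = (t + 1)*(t^3 - 10*t^2 + 31*t - 30) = (t - 5)*(t + 1)*(t^2 - 5*t + 6) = (t - 5)*(t - 2)*(t + 1)*(t - 3)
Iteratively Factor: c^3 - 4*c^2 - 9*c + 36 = (c - 4)*(c^2 - 9) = (c - 4)*(c - 3)*(c + 3)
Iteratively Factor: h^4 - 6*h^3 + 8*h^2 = (h - 2)*(h^3 - 4*h^2) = h*(h - 2)*(h^2 - 4*h) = h^2*(h - 2)*(h - 4)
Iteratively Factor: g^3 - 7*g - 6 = (g + 1)*(g^2 - g - 6) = (g - 3)*(g + 1)*(g + 2)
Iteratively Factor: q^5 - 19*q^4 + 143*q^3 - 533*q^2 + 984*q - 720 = (q - 3)*(q^4 - 16*q^3 + 95*q^2 - 248*q + 240) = (q - 5)*(q - 3)*(q^3 - 11*q^2 + 40*q - 48) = (q - 5)*(q - 3)^2*(q^2 - 8*q + 16) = (q - 5)*(q - 4)*(q - 3)^2*(q - 4)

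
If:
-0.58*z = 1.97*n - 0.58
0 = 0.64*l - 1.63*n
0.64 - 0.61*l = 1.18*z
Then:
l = 0.56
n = 0.22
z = 0.25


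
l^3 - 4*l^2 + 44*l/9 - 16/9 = (l - 2)*(l - 4/3)*(l - 2/3)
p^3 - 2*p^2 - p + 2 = (p - 2)*(p - 1)*(p + 1)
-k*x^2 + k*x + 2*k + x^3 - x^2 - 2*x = (-k + x)*(x - 2)*(x + 1)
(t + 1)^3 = t^3 + 3*t^2 + 3*t + 1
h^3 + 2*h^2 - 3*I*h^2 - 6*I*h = h*(h + 2)*(h - 3*I)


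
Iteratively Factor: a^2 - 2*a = (a - 2)*(a)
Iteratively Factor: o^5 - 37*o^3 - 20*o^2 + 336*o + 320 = (o - 5)*(o^4 + 5*o^3 - 12*o^2 - 80*o - 64) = (o - 5)*(o + 4)*(o^3 + o^2 - 16*o - 16) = (o - 5)*(o + 4)^2*(o^2 - 3*o - 4) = (o - 5)*(o + 1)*(o + 4)^2*(o - 4)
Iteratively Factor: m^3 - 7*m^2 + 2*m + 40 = (m + 2)*(m^2 - 9*m + 20) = (m - 5)*(m + 2)*(m - 4)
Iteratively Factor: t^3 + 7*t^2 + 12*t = (t)*(t^2 + 7*t + 12) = t*(t + 4)*(t + 3)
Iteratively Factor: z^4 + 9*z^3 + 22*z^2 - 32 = (z + 2)*(z^3 + 7*z^2 + 8*z - 16) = (z + 2)*(z + 4)*(z^2 + 3*z - 4) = (z - 1)*(z + 2)*(z + 4)*(z + 4)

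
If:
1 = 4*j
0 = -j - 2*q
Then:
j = 1/4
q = -1/8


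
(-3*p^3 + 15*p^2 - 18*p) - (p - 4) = -3*p^3 + 15*p^2 - 19*p + 4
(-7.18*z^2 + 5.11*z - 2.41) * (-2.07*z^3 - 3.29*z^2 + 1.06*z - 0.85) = 14.8626*z^5 + 13.0445*z^4 - 19.434*z^3 + 19.4485*z^2 - 6.8981*z + 2.0485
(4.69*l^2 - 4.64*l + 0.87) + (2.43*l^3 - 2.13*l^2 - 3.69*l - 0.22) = 2.43*l^3 + 2.56*l^2 - 8.33*l + 0.65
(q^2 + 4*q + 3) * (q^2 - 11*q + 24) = q^4 - 7*q^3 - 17*q^2 + 63*q + 72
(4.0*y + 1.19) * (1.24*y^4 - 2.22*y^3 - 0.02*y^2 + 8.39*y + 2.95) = 4.96*y^5 - 7.4044*y^4 - 2.7218*y^3 + 33.5362*y^2 + 21.7841*y + 3.5105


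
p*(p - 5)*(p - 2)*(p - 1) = p^4 - 8*p^3 + 17*p^2 - 10*p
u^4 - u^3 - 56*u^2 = u^2*(u - 8)*(u + 7)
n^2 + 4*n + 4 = (n + 2)^2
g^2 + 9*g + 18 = (g + 3)*(g + 6)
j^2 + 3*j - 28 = (j - 4)*(j + 7)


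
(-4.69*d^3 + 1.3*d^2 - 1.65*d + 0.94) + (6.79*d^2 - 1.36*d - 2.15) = -4.69*d^3 + 8.09*d^2 - 3.01*d - 1.21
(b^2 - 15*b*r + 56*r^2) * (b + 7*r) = b^3 - 8*b^2*r - 49*b*r^2 + 392*r^3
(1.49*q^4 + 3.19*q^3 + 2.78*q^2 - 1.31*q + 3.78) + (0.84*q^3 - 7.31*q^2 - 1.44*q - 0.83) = 1.49*q^4 + 4.03*q^3 - 4.53*q^2 - 2.75*q + 2.95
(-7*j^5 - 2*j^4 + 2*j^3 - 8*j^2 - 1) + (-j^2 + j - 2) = -7*j^5 - 2*j^4 + 2*j^3 - 9*j^2 + j - 3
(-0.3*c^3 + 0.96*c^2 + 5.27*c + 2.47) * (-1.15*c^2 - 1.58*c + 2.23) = 0.345*c^5 - 0.63*c^4 - 8.2463*c^3 - 9.0263*c^2 + 7.8495*c + 5.5081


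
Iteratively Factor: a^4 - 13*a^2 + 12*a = (a - 3)*(a^3 + 3*a^2 - 4*a) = (a - 3)*(a - 1)*(a^2 + 4*a) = a*(a - 3)*(a - 1)*(a + 4)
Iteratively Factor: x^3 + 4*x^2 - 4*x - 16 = (x + 4)*(x^2 - 4) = (x - 2)*(x + 4)*(x + 2)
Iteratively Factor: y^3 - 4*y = (y)*(y^2 - 4) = y*(y - 2)*(y + 2)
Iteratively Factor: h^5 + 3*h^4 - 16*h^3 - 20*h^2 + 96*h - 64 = (h - 2)*(h^4 + 5*h^3 - 6*h^2 - 32*h + 32) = (h - 2)*(h + 4)*(h^3 + h^2 - 10*h + 8) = (h - 2)^2*(h + 4)*(h^2 + 3*h - 4) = (h - 2)^2*(h - 1)*(h + 4)*(h + 4)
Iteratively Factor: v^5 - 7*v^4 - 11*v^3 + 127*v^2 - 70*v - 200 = (v + 4)*(v^4 - 11*v^3 + 33*v^2 - 5*v - 50) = (v - 5)*(v + 4)*(v^3 - 6*v^2 + 3*v + 10) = (v - 5)*(v - 2)*(v + 4)*(v^2 - 4*v - 5) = (v - 5)*(v - 2)*(v + 1)*(v + 4)*(v - 5)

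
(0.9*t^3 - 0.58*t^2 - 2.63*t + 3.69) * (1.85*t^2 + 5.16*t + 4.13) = 1.665*t^5 + 3.571*t^4 - 4.1413*t^3 - 9.1397*t^2 + 8.1785*t + 15.2397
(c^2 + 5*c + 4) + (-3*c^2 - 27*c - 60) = -2*c^2 - 22*c - 56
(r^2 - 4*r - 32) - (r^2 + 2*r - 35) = 3 - 6*r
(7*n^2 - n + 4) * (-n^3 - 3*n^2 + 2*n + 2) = -7*n^5 - 20*n^4 + 13*n^3 + 6*n + 8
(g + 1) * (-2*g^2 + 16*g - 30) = -2*g^3 + 14*g^2 - 14*g - 30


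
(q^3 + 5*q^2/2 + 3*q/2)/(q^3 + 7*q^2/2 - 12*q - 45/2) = q*(q + 1)/(q^2 + 2*q - 15)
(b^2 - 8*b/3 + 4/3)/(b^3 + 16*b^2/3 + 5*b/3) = (3*b^2 - 8*b + 4)/(b*(3*b^2 + 16*b + 5))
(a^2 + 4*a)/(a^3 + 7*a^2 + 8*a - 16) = a/(a^2 + 3*a - 4)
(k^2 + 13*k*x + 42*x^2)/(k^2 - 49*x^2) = (-k - 6*x)/(-k + 7*x)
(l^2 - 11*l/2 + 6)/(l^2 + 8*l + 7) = (l^2 - 11*l/2 + 6)/(l^2 + 8*l + 7)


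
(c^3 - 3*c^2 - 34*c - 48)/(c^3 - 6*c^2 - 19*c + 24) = (c + 2)/(c - 1)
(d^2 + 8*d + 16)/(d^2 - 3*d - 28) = (d + 4)/(d - 7)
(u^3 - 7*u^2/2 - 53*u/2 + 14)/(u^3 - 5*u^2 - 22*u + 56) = (u - 1/2)/(u - 2)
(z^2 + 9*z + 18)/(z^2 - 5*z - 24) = (z + 6)/(z - 8)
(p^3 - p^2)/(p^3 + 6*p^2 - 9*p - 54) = p^2*(p - 1)/(p^3 + 6*p^2 - 9*p - 54)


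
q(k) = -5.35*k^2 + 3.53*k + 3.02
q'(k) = 3.53 - 10.7*k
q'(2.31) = -21.19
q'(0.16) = 1.82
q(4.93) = -109.61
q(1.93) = -10.10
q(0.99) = 1.27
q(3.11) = -37.75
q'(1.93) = -17.12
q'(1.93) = -17.12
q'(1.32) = -10.59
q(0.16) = 3.45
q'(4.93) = -49.22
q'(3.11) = -29.75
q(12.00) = -725.02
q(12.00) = -725.02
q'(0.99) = -7.06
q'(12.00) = -124.87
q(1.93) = -10.10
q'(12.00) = -124.87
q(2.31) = -17.37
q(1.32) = -1.64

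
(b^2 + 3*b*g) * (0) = 0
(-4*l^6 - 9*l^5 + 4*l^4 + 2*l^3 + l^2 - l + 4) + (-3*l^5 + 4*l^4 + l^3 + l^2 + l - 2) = -4*l^6 - 12*l^5 + 8*l^4 + 3*l^3 + 2*l^2 + 2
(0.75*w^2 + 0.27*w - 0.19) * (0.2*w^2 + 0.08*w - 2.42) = 0.15*w^4 + 0.114*w^3 - 1.8314*w^2 - 0.6686*w + 0.4598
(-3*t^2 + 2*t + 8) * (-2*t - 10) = 6*t^3 + 26*t^2 - 36*t - 80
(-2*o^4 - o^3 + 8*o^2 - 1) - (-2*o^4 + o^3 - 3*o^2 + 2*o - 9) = -2*o^3 + 11*o^2 - 2*o + 8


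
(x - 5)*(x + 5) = x^2 - 25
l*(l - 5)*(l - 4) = l^3 - 9*l^2 + 20*l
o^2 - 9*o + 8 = (o - 8)*(o - 1)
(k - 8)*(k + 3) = k^2 - 5*k - 24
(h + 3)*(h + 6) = h^2 + 9*h + 18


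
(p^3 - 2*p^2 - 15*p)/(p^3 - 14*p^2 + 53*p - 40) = p*(p + 3)/(p^2 - 9*p + 8)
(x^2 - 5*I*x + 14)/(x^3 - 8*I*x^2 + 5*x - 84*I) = (x + 2*I)/(x^2 - I*x + 12)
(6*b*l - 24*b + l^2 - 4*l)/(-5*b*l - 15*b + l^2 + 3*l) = (-6*b*l + 24*b - l^2 + 4*l)/(5*b*l + 15*b - l^2 - 3*l)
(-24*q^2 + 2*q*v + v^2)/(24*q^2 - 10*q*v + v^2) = (-6*q - v)/(6*q - v)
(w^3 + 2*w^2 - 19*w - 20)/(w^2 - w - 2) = (w^2 + w - 20)/(w - 2)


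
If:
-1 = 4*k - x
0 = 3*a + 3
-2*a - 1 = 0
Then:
No Solution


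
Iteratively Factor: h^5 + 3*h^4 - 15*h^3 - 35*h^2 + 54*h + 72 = (h + 1)*(h^4 + 2*h^3 - 17*h^2 - 18*h + 72) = (h + 1)*(h + 3)*(h^3 - h^2 - 14*h + 24) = (h + 1)*(h + 3)*(h + 4)*(h^2 - 5*h + 6) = (h - 3)*(h + 1)*(h + 3)*(h + 4)*(h - 2)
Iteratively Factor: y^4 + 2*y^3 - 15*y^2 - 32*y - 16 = (y - 4)*(y^3 + 6*y^2 + 9*y + 4) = (y - 4)*(y + 4)*(y^2 + 2*y + 1) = (y - 4)*(y + 1)*(y + 4)*(y + 1)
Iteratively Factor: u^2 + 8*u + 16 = (u + 4)*(u + 4)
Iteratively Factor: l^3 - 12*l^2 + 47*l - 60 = (l - 5)*(l^2 - 7*l + 12) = (l - 5)*(l - 3)*(l - 4)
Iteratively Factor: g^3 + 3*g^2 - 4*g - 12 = (g + 3)*(g^2 - 4) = (g + 2)*(g + 3)*(g - 2)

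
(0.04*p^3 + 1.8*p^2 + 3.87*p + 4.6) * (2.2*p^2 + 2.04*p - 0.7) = 0.088*p^5 + 4.0416*p^4 + 12.158*p^3 + 16.7548*p^2 + 6.675*p - 3.22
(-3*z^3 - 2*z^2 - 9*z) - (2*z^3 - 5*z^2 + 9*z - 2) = -5*z^3 + 3*z^2 - 18*z + 2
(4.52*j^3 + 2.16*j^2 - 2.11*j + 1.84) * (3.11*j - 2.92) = 14.0572*j^4 - 6.4808*j^3 - 12.8693*j^2 + 11.8836*j - 5.3728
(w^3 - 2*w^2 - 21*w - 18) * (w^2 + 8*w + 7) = w^5 + 6*w^4 - 30*w^3 - 200*w^2 - 291*w - 126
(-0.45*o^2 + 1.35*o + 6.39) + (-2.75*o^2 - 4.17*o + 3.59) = -3.2*o^2 - 2.82*o + 9.98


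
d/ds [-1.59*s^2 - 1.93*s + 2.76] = -3.18*s - 1.93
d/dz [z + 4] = 1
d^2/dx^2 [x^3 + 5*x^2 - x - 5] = 6*x + 10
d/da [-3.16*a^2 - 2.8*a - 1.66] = -6.32*a - 2.8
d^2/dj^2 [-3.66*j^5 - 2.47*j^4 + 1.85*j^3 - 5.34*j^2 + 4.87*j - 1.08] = -73.2*j^3 - 29.64*j^2 + 11.1*j - 10.68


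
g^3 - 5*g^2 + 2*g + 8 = (g - 4)*(g - 2)*(g + 1)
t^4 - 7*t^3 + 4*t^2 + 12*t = t*(t - 6)*(t - 2)*(t + 1)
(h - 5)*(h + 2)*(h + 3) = h^3 - 19*h - 30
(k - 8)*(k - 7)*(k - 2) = k^3 - 17*k^2 + 86*k - 112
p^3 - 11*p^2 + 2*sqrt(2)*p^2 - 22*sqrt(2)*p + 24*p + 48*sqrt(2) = (p - 8)*(p - 3)*(p + 2*sqrt(2))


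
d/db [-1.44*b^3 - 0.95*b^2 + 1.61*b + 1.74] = -4.32*b^2 - 1.9*b + 1.61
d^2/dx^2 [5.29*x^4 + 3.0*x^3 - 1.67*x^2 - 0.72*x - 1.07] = 63.48*x^2 + 18.0*x - 3.34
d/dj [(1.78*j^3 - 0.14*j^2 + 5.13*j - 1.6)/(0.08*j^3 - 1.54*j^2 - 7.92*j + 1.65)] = (5.55111512312578e-17*j^5 - 2.73*j^4 - 29.016*j^3 + 18.204*j^2 - 5.39*j - 4.2075)/(0.0064*j^6 - 0.2464*j^5 + 1.1044*j^4 + 24.6576*j^3 + 57.6444*j^2 - 26.136*j + 2.7225)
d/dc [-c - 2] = -1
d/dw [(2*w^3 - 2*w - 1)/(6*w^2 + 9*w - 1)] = (12*w^4 + 36*w^3 + 6*w^2 + 12*w + 11)/(36*w^4 + 108*w^3 + 69*w^2 - 18*w + 1)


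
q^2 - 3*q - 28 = (q - 7)*(q + 4)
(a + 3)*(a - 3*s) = a^2 - 3*a*s + 3*a - 9*s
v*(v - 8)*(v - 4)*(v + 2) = v^4 - 10*v^3 + 8*v^2 + 64*v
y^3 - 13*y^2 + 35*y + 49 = (y - 7)^2*(y + 1)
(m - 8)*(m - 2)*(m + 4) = m^3 - 6*m^2 - 24*m + 64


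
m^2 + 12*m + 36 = (m + 6)^2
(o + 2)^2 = o^2 + 4*o + 4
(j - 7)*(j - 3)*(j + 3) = j^3 - 7*j^2 - 9*j + 63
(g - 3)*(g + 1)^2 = g^3 - g^2 - 5*g - 3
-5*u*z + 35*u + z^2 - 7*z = (-5*u + z)*(z - 7)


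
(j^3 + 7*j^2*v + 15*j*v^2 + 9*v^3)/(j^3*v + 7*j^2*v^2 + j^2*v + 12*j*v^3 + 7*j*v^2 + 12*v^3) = (j^2 + 4*j*v + 3*v^2)/(v*(j^2 + 4*j*v + j + 4*v))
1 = 1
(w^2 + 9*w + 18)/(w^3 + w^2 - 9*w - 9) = (w + 6)/(w^2 - 2*w - 3)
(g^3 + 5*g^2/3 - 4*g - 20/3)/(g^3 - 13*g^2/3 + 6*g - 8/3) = (3*g^2 + 11*g + 10)/(3*g^2 - 7*g + 4)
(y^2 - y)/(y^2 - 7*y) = (y - 1)/(y - 7)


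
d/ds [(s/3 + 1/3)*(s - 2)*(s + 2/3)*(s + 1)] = 4*s^3/3 + 2*s^2/3 - 2*s - 4/3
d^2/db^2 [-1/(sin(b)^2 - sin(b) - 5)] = (-4*sin(b)^4 + 3*sin(b)^3 - 15*sin(b)^2 - sin(b) + 12)/(sin(b) + cos(b)^2 + 4)^3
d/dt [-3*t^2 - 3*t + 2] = -6*t - 3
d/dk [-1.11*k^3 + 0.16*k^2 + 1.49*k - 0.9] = -3.33*k^2 + 0.32*k + 1.49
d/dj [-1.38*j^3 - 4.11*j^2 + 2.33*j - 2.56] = -4.14*j^2 - 8.22*j + 2.33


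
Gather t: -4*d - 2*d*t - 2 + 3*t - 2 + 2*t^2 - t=-4*d + 2*t^2 + t*(2 - 2*d) - 4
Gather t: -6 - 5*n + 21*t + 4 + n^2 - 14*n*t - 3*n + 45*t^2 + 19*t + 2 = n^2 - 8*n + 45*t^2 + t*(40 - 14*n)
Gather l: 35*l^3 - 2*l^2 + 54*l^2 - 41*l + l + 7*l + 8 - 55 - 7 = 35*l^3 + 52*l^2 - 33*l - 54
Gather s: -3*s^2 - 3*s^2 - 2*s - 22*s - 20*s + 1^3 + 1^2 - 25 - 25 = -6*s^2 - 44*s - 48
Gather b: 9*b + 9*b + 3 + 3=18*b + 6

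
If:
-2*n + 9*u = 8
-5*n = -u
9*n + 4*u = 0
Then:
No Solution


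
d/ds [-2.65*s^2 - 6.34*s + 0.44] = -5.3*s - 6.34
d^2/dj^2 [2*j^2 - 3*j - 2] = 4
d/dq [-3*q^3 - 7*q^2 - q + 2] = -9*q^2 - 14*q - 1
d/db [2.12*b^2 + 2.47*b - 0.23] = 4.24*b + 2.47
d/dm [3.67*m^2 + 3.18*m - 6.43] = 7.34*m + 3.18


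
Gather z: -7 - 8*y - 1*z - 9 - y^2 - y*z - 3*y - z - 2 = -y^2 - 11*y + z*(-y - 2) - 18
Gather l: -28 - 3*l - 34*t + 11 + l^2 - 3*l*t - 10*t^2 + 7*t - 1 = l^2 + l*(-3*t - 3) - 10*t^2 - 27*t - 18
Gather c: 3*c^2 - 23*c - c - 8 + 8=3*c^2 - 24*c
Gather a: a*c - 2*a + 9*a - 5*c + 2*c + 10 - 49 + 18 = a*(c + 7) - 3*c - 21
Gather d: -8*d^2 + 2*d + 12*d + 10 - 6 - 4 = -8*d^2 + 14*d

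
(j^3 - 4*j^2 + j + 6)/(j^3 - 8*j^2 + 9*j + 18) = (j - 2)/(j - 6)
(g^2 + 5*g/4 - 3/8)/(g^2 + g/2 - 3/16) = 2*(2*g + 3)/(4*g + 3)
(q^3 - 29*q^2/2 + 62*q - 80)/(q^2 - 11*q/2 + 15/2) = (q^2 - 12*q + 32)/(q - 3)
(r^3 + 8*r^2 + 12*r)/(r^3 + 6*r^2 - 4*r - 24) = r/(r - 2)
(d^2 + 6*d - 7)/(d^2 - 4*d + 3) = (d + 7)/(d - 3)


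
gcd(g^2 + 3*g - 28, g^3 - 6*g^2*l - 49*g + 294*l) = g + 7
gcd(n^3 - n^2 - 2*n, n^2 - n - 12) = 1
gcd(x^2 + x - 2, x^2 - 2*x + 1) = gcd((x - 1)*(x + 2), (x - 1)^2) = x - 1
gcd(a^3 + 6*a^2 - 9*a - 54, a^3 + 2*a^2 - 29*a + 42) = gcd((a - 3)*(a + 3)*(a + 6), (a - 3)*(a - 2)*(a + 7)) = a - 3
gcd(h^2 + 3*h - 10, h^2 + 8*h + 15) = h + 5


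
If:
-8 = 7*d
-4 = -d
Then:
No Solution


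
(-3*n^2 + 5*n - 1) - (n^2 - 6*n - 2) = -4*n^2 + 11*n + 1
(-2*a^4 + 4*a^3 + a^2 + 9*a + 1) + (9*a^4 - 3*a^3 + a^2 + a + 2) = 7*a^4 + a^3 + 2*a^2 + 10*a + 3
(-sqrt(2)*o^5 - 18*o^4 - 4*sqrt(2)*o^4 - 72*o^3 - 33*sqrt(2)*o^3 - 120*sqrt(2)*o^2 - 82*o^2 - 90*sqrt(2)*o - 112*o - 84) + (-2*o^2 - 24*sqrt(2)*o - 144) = -sqrt(2)*o^5 - 18*o^4 - 4*sqrt(2)*o^4 - 72*o^3 - 33*sqrt(2)*o^3 - 120*sqrt(2)*o^2 - 84*o^2 - 114*sqrt(2)*o - 112*o - 228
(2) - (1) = 1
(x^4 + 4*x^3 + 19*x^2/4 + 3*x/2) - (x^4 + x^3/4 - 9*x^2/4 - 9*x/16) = 15*x^3/4 + 7*x^2 + 33*x/16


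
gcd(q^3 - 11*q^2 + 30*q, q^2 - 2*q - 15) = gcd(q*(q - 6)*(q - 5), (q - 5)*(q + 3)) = q - 5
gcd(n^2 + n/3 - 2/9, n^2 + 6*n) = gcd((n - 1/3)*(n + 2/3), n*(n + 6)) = 1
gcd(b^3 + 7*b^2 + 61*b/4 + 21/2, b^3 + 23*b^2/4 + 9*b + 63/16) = b^2 + 5*b + 21/4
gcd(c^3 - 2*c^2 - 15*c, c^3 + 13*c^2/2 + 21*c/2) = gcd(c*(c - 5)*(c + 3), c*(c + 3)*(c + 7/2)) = c^2 + 3*c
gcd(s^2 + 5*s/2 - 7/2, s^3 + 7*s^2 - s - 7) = s - 1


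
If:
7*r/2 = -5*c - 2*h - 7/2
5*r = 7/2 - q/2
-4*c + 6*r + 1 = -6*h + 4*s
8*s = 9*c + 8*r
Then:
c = -136*s/223 - 152/223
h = -318*s/223 - 619/446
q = -3760*s/223 - 149/223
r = 376*s/223 + 171/223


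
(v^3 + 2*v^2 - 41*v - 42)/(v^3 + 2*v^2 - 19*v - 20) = (v^2 + v - 42)/(v^2 + v - 20)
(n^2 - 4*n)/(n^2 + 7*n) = (n - 4)/(n + 7)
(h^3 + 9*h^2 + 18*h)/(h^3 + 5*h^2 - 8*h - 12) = h*(h + 3)/(h^2 - h - 2)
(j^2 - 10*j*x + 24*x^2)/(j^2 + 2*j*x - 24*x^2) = (j - 6*x)/(j + 6*x)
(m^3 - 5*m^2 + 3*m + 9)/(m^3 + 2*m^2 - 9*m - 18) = (m^2 - 2*m - 3)/(m^2 + 5*m + 6)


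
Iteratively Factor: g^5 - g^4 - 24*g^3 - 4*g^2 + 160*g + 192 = (g + 2)*(g^4 - 3*g^3 - 18*g^2 + 32*g + 96) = (g + 2)^2*(g^3 - 5*g^2 - 8*g + 48) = (g - 4)*(g + 2)^2*(g^2 - g - 12) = (g - 4)*(g + 2)^2*(g + 3)*(g - 4)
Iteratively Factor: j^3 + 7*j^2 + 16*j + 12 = (j + 2)*(j^2 + 5*j + 6) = (j + 2)*(j + 3)*(j + 2)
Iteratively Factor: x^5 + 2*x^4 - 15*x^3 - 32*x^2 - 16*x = (x)*(x^4 + 2*x^3 - 15*x^2 - 32*x - 16) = x*(x + 4)*(x^3 - 2*x^2 - 7*x - 4) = x*(x - 4)*(x + 4)*(x^2 + 2*x + 1) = x*(x - 4)*(x + 1)*(x + 4)*(x + 1)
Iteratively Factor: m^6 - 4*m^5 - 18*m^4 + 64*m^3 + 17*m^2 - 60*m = (m)*(m^5 - 4*m^4 - 18*m^3 + 64*m^2 + 17*m - 60) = m*(m - 5)*(m^4 + m^3 - 13*m^2 - m + 12) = m*(m - 5)*(m + 4)*(m^3 - 3*m^2 - m + 3) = m*(m - 5)*(m + 1)*(m + 4)*(m^2 - 4*m + 3) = m*(m - 5)*(m - 3)*(m + 1)*(m + 4)*(m - 1)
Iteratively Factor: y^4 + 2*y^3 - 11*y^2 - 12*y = (y + 1)*(y^3 + y^2 - 12*y) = (y + 1)*(y + 4)*(y^2 - 3*y) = y*(y + 1)*(y + 4)*(y - 3)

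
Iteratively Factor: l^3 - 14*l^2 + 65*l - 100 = (l - 5)*(l^2 - 9*l + 20) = (l - 5)*(l - 4)*(l - 5)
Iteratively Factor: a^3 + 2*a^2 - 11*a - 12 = (a - 3)*(a^2 + 5*a + 4) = (a - 3)*(a + 4)*(a + 1)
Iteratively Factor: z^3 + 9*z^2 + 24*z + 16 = (z + 1)*(z^2 + 8*z + 16) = (z + 1)*(z + 4)*(z + 4)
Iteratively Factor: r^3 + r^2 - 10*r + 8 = (r - 2)*(r^2 + 3*r - 4) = (r - 2)*(r + 4)*(r - 1)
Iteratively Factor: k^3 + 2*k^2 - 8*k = (k + 4)*(k^2 - 2*k) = k*(k + 4)*(k - 2)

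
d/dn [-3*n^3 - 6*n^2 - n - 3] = -9*n^2 - 12*n - 1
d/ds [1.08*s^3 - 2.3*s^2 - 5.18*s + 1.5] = 3.24*s^2 - 4.6*s - 5.18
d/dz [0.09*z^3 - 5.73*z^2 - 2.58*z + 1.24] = 0.27*z^2 - 11.46*z - 2.58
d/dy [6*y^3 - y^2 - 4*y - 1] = 18*y^2 - 2*y - 4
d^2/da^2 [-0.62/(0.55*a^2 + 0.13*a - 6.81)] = (0.3751*a^2 + 0.08866*a - 0.62*(1.1*a + 0.13)*(2.2*a + 0.26) - 4.64442)/(0.55*a^2 + 0.13*a - 6.81)^3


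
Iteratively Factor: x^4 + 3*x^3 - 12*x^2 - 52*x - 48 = (x + 3)*(x^3 - 12*x - 16) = (x - 4)*(x + 3)*(x^2 + 4*x + 4) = (x - 4)*(x + 2)*(x + 3)*(x + 2)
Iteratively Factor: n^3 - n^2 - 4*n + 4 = (n + 2)*(n^2 - 3*n + 2) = (n - 2)*(n + 2)*(n - 1)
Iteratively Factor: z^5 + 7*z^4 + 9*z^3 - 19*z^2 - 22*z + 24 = (z + 4)*(z^4 + 3*z^3 - 3*z^2 - 7*z + 6) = (z + 2)*(z + 4)*(z^3 + z^2 - 5*z + 3) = (z + 2)*(z + 3)*(z + 4)*(z^2 - 2*z + 1) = (z - 1)*(z + 2)*(z + 3)*(z + 4)*(z - 1)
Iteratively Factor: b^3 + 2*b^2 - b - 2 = (b - 1)*(b^2 + 3*b + 2) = (b - 1)*(b + 1)*(b + 2)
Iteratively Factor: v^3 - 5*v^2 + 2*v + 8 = (v - 2)*(v^2 - 3*v - 4) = (v - 2)*(v + 1)*(v - 4)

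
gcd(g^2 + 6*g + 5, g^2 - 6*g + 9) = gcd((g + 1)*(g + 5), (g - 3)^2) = 1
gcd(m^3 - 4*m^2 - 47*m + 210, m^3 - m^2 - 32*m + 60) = m - 5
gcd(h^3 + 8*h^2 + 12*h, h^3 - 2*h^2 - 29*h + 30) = 1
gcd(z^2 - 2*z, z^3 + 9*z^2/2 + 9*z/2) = z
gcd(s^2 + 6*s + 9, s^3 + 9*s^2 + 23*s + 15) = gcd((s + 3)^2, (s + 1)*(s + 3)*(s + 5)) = s + 3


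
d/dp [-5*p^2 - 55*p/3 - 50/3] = -10*p - 55/3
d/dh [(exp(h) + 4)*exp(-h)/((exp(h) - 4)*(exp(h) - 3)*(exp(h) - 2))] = (-3*exp(4*h) + 2*exp(3*h) + 82*exp(2*h) - 208*exp(h) + 96)*exp(-h)/(exp(6*h) - 18*exp(5*h) + 133*exp(4*h) - 516*exp(3*h) + 1108*exp(2*h) - 1248*exp(h) + 576)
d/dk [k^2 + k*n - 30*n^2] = 2*k + n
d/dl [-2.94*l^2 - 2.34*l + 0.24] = -5.88*l - 2.34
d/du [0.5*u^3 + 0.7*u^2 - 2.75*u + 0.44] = 1.5*u^2 + 1.4*u - 2.75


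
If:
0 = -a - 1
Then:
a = -1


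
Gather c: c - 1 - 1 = c - 2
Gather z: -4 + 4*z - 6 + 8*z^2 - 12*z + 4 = 8*z^2 - 8*z - 6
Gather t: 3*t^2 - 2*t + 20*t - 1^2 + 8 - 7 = 3*t^2 + 18*t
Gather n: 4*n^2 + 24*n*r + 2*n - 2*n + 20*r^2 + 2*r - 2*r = 4*n^2 + 24*n*r + 20*r^2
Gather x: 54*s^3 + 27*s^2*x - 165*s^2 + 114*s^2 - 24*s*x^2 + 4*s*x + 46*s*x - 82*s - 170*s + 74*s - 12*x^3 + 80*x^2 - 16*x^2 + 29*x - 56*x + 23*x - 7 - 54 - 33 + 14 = 54*s^3 - 51*s^2 - 178*s - 12*x^3 + x^2*(64 - 24*s) + x*(27*s^2 + 50*s - 4) - 80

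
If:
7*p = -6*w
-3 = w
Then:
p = 18/7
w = -3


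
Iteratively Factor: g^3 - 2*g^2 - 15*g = (g)*(g^2 - 2*g - 15) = g*(g + 3)*(g - 5)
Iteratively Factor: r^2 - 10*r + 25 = (r - 5)*(r - 5)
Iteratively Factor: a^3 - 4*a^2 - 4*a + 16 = (a - 4)*(a^2 - 4) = (a - 4)*(a - 2)*(a + 2)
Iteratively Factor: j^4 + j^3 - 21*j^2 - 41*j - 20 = (j + 4)*(j^3 - 3*j^2 - 9*j - 5) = (j + 1)*(j + 4)*(j^2 - 4*j - 5) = (j - 5)*(j + 1)*(j + 4)*(j + 1)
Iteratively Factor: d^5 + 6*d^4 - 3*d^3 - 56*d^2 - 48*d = (d - 3)*(d^4 + 9*d^3 + 24*d^2 + 16*d) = d*(d - 3)*(d^3 + 9*d^2 + 24*d + 16) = d*(d - 3)*(d + 4)*(d^2 + 5*d + 4) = d*(d - 3)*(d + 1)*(d + 4)*(d + 4)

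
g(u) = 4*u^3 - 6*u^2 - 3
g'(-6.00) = 504.00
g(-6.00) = -1083.00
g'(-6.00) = 504.00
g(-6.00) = -1083.00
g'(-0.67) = 13.43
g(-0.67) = -6.90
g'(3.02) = 73.20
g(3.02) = 52.45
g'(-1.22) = 32.50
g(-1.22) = -19.19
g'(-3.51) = 189.96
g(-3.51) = -249.89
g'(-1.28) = 35.02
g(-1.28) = -21.22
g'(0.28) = -2.42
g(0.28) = -3.38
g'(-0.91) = 20.86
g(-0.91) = -10.98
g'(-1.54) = 46.94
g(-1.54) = -31.84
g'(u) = 12*u^2 - 12*u = 12*u*(u - 1)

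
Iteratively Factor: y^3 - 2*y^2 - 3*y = (y)*(y^2 - 2*y - 3) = y*(y + 1)*(y - 3)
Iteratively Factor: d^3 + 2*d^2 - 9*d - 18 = (d - 3)*(d^2 + 5*d + 6) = (d - 3)*(d + 3)*(d + 2)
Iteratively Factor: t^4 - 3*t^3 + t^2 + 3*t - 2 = (t - 1)*(t^3 - 2*t^2 - t + 2) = (t - 2)*(t - 1)*(t^2 - 1) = (t - 2)*(t - 1)*(t + 1)*(t - 1)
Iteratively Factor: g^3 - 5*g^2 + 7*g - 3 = (g - 1)*(g^2 - 4*g + 3) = (g - 1)^2*(g - 3)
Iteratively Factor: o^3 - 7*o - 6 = (o + 1)*(o^2 - o - 6) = (o + 1)*(o + 2)*(o - 3)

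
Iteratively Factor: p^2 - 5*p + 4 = (p - 4)*(p - 1)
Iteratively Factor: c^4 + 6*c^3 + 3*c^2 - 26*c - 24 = (c + 4)*(c^3 + 2*c^2 - 5*c - 6) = (c + 3)*(c + 4)*(c^2 - c - 2) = (c - 2)*(c + 3)*(c + 4)*(c + 1)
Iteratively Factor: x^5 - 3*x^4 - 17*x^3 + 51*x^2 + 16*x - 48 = (x - 3)*(x^4 - 17*x^2 + 16) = (x - 3)*(x + 4)*(x^3 - 4*x^2 - x + 4) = (x - 3)*(x - 1)*(x + 4)*(x^2 - 3*x - 4) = (x - 4)*(x - 3)*(x - 1)*(x + 4)*(x + 1)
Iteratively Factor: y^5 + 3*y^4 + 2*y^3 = (y)*(y^4 + 3*y^3 + 2*y^2) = y^2*(y^3 + 3*y^2 + 2*y) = y^2*(y + 2)*(y^2 + y) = y^3*(y + 2)*(y + 1)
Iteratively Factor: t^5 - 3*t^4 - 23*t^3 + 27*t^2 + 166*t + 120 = (t - 5)*(t^4 + 2*t^3 - 13*t^2 - 38*t - 24) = (t - 5)*(t + 3)*(t^3 - t^2 - 10*t - 8) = (t - 5)*(t - 4)*(t + 3)*(t^2 + 3*t + 2) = (t - 5)*(t - 4)*(t + 2)*(t + 3)*(t + 1)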